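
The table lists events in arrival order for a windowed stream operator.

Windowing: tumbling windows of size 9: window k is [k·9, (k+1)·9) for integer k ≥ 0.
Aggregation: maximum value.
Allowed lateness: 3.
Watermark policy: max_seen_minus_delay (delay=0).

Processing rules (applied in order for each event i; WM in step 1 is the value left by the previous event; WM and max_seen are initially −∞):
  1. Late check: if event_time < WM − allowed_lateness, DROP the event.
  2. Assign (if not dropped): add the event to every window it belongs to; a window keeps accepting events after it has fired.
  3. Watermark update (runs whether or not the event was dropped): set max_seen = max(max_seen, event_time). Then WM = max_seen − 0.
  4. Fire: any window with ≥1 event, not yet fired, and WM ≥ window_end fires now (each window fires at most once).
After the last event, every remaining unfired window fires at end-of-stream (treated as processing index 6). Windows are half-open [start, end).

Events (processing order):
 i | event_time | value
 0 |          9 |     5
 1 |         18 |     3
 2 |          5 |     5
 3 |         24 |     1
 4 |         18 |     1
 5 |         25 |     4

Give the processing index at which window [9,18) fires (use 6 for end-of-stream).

1

i=0 t=9 v=5: → [9,18); WM=9
i=1 t=18 v=3: → [18,27); WM=18; [9,18) fires=5
i=2 t=5 v=5: DROP (t<18-3); WM=18
i=3 t=24 v=1: → [18,27); WM=24
i=4 t=18 v=1: DROP (t<24-3); WM=24
i=5 t=25 v=4: → [18,27); WM=25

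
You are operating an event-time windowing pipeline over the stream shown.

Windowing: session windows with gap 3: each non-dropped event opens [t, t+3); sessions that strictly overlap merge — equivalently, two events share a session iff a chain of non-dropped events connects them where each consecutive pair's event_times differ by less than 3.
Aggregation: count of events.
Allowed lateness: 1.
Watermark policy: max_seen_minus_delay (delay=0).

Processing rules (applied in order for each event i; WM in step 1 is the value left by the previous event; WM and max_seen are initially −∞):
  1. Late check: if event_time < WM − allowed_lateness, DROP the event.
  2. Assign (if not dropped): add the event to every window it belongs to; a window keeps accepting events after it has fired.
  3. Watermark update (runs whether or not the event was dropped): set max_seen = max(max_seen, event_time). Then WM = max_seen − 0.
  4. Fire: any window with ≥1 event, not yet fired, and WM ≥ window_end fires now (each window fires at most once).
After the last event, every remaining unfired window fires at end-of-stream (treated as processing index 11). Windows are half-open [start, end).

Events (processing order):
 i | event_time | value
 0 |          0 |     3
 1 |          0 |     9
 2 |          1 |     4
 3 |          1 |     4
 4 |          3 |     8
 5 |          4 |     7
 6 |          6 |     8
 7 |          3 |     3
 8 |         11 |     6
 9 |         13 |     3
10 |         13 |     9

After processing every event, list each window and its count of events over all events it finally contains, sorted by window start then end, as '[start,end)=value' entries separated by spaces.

[0,9)=7 [11,16)=3

i=0 t=0 v=3: → [0,3); WM=0
i=1 t=0 v=9: → [0,3); WM=0
i=2 t=1 v=4: → [0,4); WM=1
i=3 t=1 v=4: → [0,4); WM=1
i=4 t=3 v=8: → [0,6); WM=3
i=5 t=4 v=7: → [0,7); WM=4
i=6 t=6 v=8: → [0,9); WM=6
i=7 t=3 v=3: DROP (t<6-1); WM=6
i=8 t=11 v=6: → [11,14); WM=11
i=9 t=13 v=3: → [11,16); WM=13
i=10 t=13 v=9: → [11,16); WM=13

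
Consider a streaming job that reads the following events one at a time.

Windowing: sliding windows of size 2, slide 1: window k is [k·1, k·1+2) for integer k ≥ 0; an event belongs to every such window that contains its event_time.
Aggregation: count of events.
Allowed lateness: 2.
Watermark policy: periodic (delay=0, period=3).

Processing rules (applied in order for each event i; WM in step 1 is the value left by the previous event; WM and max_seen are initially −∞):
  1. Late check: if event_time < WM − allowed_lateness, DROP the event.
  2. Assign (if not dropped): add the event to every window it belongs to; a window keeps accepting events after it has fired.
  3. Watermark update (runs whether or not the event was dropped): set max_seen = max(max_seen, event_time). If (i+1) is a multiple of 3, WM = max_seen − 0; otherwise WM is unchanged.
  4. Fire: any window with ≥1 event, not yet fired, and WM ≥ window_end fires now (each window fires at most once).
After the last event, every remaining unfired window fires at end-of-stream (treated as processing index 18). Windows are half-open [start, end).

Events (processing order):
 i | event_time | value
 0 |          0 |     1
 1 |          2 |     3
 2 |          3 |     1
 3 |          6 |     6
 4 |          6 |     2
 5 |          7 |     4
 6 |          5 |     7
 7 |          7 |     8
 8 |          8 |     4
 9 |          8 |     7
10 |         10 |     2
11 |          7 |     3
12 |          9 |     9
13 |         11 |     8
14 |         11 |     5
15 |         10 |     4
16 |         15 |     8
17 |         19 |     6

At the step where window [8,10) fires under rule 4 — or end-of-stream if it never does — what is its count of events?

i=0 t=0 v=1: → [0,2); WM=−∞
i=1 t=2 v=3: → [2,4),[1,3); WM=−∞
i=2 t=3 v=1: → [3,5),[2,4); WM=3; [0,2) fires=1 [1,3) fires=1
i=3 t=6 v=6: → [6,8),[5,7); WM=3
i=4 t=6 v=2: → [6,8),[5,7); WM=3
i=5 t=7 v=4: → [7,9),[6,8); WM=7; [2,4) fires=2 [3,5) fires=1 [5,7) fires=2
i=6 t=5 v=7: → [5,7),[4,6); WM=7; [4,6) fires=1
i=7 t=7 v=8: → [7,9),[6,8); WM=7
i=8 t=8 v=4: → [8,10),[7,9); WM=8; [6,8) fires=4
i=9 t=8 v=7: → [8,10),[7,9); WM=8
i=10 t=10 v=2: → [10,12),[9,11); WM=8
i=11 t=7 v=3: → [7,9),[6,8); WM=10; [7,9) fires=5 [8,10) fires=2
i=12 t=9 v=9: → [9,11),[8,10); WM=10
i=13 t=11 v=8: → [11,13),[10,12); WM=10
i=14 t=11 v=5: → [11,13),[10,12); WM=11; [9,11) fires=2
i=15 t=10 v=4: → [10,12),[9,11); WM=11
i=16 t=15 v=8: → [15,17),[14,16); WM=11
i=17 t=19 v=6: → [19,21),[18,20); WM=19; [10,12) fires=4 [11,13) fires=2 [14,16) fires=1 [15,17) fires=1

2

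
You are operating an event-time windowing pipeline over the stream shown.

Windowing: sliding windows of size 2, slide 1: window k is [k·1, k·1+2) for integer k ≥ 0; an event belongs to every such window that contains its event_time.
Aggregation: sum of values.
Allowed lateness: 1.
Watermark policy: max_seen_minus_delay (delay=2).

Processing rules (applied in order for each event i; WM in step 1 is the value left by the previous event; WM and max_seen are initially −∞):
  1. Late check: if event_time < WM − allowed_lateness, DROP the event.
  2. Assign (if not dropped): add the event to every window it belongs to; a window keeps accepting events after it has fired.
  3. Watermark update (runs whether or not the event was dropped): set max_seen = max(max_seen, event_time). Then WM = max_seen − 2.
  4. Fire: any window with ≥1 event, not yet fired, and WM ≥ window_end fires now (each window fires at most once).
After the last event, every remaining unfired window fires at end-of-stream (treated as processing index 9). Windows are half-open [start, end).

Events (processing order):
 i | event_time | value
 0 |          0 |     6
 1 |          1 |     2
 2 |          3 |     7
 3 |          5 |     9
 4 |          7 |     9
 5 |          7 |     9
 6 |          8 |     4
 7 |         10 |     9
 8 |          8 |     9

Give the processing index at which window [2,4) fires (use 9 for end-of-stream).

4

i=0 t=0 v=6: → [0,2); WM=-2
i=1 t=1 v=2: → [1,3),[0,2); WM=-1
i=2 t=3 v=7: → [3,5),[2,4); WM=1
i=3 t=5 v=9: → [5,7),[4,6); WM=3; [0,2) fires=8 [1,3) fires=2
i=4 t=7 v=9: → [7,9),[6,8); WM=5; [2,4) fires=7 [3,5) fires=7
i=5 t=7 v=9: → [7,9),[6,8); WM=5
i=6 t=8 v=4: → [8,10),[7,9); WM=6; [4,6) fires=9
i=7 t=10 v=9: → [10,12),[9,11); WM=8; [5,7) fires=9 [6,8) fires=18
i=8 t=8 v=9: → [8,10),[7,9); WM=8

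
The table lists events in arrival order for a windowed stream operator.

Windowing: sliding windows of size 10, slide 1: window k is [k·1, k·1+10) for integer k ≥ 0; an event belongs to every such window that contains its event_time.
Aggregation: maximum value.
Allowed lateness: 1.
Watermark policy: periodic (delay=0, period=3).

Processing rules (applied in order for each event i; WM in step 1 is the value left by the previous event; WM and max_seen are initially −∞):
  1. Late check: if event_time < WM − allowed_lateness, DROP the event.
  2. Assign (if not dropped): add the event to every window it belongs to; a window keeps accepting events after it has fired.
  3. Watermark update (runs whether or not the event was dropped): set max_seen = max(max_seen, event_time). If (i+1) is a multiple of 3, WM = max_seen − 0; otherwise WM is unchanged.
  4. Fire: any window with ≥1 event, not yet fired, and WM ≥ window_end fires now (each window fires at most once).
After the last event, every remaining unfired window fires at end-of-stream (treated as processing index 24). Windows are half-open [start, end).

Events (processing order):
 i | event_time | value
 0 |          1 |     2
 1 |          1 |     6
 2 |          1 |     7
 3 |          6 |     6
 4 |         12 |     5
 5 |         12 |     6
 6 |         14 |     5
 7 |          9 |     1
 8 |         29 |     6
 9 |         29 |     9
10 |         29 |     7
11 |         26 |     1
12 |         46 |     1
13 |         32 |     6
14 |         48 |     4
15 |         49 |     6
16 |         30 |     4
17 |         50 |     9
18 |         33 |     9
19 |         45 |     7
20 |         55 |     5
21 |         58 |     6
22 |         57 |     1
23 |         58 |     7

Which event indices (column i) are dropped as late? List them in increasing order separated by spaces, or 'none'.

i=0 t=1 v=2: → [1,11),[0,10); WM=−∞
i=1 t=1 v=6: → [1,11),[0,10); WM=−∞
i=2 t=1 v=7: → [1,11),[0,10); WM=1
i=3 t=6 v=6: → [6,16),[5,15),[4,14),[3,13),[2,12),[1,11),[0,10); WM=1
i=4 t=12 v=5: → [12,22),[11,21),[10,20),[9,19),[8,18),[7,17),[6,16),[5,15),[4,14),[3,13); WM=1
i=5 t=12 v=6: → [12,22),[11,21),[10,20),[9,19),[8,18),[7,17),[6,16),[5,15),[4,14),[3,13); WM=12; [0,10) fires=7 [1,11) fires=7 [2,12) fires=6
i=6 t=14 v=5: → [14,24),[13,23),[12,22),[11,21),[10,20),[9,19),[8,18),[7,17),[6,16),[5,15); WM=12
i=7 t=9 v=1: DROP (t<12-1); WM=12
i=8 t=29 v=6: → [29,39),[28,38),[27,37),[26,36),[25,35),[24,34),[23,33),[22,32),[21,31),[20,30); WM=29; [3,13) fires=6 [4,14) fires=6 [5,15) fires=6 [6,16) fires=6 [7,17) fires=6 [8,18) fires=6 [9,19) fires=6 [10,20) fires=6 [11,21) fires=6 [12,22) fires=6 [13,23) fires=5 [14,24) fires=5
i=9 t=29 v=9: → [29,39),[28,38),[27,37),[26,36),[25,35),[24,34),[23,33),[22,32),[21,31),[20,30); WM=29
i=10 t=29 v=7: → [29,39),[28,38),[27,37),[26,36),[25,35),[24,34),[23,33),[22,32),[21,31),[20,30); WM=29
i=11 t=26 v=1: DROP (t<29-1); WM=29
i=12 t=46 v=1: → [46,56),[45,55),[44,54),[43,53),[42,52),[41,51),[40,50),[39,49),[38,48),[37,47); WM=29
i=13 t=32 v=6: → [32,42),[31,41),[30,40),[29,39),[28,38),[27,37),[26,36),[25,35),[24,34),[23,33); WM=29
i=14 t=48 v=4: → [48,58),[47,57),[46,56),[45,55),[44,54),[43,53),[42,52),[41,51),[40,50),[39,49); WM=48; [20,30) fires=9 [21,31) fires=9 [22,32) fires=9 [23,33) fires=9 [24,34) fires=9 [25,35) fires=9 [26,36) fires=9 [27,37) fires=9 [28,38) fires=9 [29,39) fires=9 [30,40) fires=6 [31,41) fires=6 [32,42) fires=6 [37,47) fires=1 [38,48) fires=1
i=15 t=49 v=6: → [49,59),[48,58),[47,57),[46,56),[45,55),[44,54),[43,53),[42,52),[41,51),[40,50); WM=48
i=16 t=30 v=4: DROP (t<48-1); WM=48
i=17 t=50 v=9: → [50,60),[49,59),[48,58),[47,57),[46,56),[45,55),[44,54),[43,53),[42,52),[41,51); WM=50; [39,49) fires=4 [40,50) fires=6
i=18 t=33 v=9: DROP (t<50-1); WM=50
i=19 t=45 v=7: DROP (t<50-1); WM=50
i=20 t=55 v=5: → [55,65),[54,64),[53,63),[52,62),[51,61),[50,60),[49,59),[48,58),[47,57),[46,56); WM=55; [41,51) fires=9 [42,52) fires=9 [43,53) fires=9 [44,54) fires=9 [45,55) fires=9
i=21 t=58 v=6: → [58,68),[57,67),[56,66),[55,65),[54,64),[53,63),[52,62),[51,61),[50,60),[49,59); WM=55
i=22 t=57 v=1: → [57,67),[56,66),[55,65),[54,64),[53,63),[52,62),[51,61),[50,60),[49,59),[48,58); WM=55
i=23 t=58 v=7: → [58,68),[57,67),[56,66),[55,65),[54,64),[53,63),[52,62),[51,61),[50,60),[49,59); WM=58; [46,56) fires=9 [47,57) fires=9 [48,58) fires=9

7 11 16 18 19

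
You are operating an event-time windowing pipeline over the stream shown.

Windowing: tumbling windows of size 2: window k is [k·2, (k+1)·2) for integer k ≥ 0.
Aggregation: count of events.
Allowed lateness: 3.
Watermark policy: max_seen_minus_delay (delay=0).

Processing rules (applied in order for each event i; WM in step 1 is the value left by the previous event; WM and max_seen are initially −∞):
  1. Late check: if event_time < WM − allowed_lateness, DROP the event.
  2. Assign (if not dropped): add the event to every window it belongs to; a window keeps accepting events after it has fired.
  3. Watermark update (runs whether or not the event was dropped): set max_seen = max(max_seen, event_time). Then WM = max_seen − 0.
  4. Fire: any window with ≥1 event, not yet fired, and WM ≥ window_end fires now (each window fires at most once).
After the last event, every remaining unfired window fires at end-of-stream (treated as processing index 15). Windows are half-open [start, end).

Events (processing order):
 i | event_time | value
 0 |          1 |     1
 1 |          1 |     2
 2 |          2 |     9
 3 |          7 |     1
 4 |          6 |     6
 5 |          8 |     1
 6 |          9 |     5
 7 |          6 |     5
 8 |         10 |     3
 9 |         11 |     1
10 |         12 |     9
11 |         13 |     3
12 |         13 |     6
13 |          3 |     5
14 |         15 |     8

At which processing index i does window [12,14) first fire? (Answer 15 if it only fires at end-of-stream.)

i=0 t=1 v=1: → [0,2); WM=1
i=1 t=1 v=2: → [0,2); WM=1
i=2 t=2 v=9: → [2,4); WM=2; [0,2) fires=2
i=3 t=7 v=1: → [6,8); WM=7; [2,4) fires=1
i=4 t=6 v=6: → [6,8); WM=7
i=5 t=8 v=1: → [8,10); WM=8; [6,8) fires=2
i=6 t=9 v=5: → [8,10); WM=9
i=7 t=6 v=5: → [6,8); WM=9
i=8 t=10 v=3: → [10,12); WM=10; [8,10) fires=2
i=9 t=11 v=1: → [10,12); WM=11
i=10 t=12 v=9: → [12,14); WM=12; [10,12) fires=2
i=11 t=13 v=3: → [12,14); WM=13
i=12 t=13 v=6: → [12,14); WM=13
i=13 t=3 v=5: DROP (t<13-3); WM=13
i=14 t=15 v=8: → [14,16); WM=15; [12,14) fires=3

14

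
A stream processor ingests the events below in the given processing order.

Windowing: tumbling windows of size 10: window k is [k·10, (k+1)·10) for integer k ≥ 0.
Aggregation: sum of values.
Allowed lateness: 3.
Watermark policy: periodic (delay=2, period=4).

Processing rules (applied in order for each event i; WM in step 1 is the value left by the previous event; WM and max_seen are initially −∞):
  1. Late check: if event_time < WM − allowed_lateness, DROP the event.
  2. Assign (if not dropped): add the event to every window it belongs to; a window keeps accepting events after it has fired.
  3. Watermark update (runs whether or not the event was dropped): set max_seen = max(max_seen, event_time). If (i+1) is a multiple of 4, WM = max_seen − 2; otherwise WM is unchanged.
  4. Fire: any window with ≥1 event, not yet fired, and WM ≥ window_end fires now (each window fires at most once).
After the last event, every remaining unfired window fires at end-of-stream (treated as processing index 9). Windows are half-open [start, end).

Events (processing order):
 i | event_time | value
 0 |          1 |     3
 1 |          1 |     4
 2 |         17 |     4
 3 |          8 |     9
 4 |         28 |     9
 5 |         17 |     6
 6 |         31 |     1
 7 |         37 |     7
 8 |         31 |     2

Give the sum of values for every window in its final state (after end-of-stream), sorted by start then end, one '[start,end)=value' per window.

i=0 t=1 v=3: → [0,10); WM=−∞
i=1 t=1 v=4: → [0,10); WM=−∞
i=2 t=17 v=4: → [10,20); WM=−∞
i=3 t=8 v=9: → [0,10); WM=15; [0,10) fires=16
i=4 t=28 v=9: → [20,30); WM=15
i=5 t=17 v=6: → [10,20); WM=15
i=6 t=31 v=1: → [30,40); WM=15
i=7 t=37 v=7: → [30,40); WM=35; [10,20) fires=10 [20,30) fires=9
i=8 t=31 v=2: DROP (t<35-3); WM=35

[0,10)=16 [10,20)=10 [20,30)=9 [30,40)=8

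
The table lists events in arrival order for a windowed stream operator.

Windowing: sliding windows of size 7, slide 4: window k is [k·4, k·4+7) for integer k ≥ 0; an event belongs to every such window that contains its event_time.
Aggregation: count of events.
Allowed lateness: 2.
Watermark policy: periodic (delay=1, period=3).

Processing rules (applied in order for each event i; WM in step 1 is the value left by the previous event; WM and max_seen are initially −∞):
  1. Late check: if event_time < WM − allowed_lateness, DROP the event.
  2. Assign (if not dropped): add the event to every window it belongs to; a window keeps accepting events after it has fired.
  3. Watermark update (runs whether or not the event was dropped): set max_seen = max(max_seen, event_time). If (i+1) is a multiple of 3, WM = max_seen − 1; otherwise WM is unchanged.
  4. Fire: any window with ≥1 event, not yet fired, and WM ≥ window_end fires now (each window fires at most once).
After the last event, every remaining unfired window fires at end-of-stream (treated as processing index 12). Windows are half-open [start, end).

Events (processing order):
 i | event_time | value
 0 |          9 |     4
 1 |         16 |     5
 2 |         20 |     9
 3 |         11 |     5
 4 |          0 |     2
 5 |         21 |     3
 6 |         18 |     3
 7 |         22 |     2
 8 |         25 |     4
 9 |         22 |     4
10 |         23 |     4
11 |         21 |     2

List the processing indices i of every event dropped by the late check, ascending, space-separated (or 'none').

3 4 11

i=0 t=9 v=4: → [8,15),[4,11); WM=−∞
i=1 t=16 v=5: → [16,23),[12,19); WM=−∞
i=2 t=20 v=9: → [20,27),[16,23); WM=19; [4,11) fires=1 [8,15) fires=1 [12,19) fires=1
i=3 t=11 v=5: DROP (t<19-2); WM=19
i=4 t=0 v=2: DROP (t<19-2); WM=19
i=5 t=21 v=3: → [20,27),[16,23); WM=20
i=6 t=18 v=3: → [16,23),[12,19); WM=20
i=7 t=22 v=2: → [20,27),[16,23); WM=20
i=8 t=25 v=4: → [24,31),[20,27); WM=24; [16,23) fires=5
i=9 t=22 v=4: → [20,27),[16,23); WM=24
i=10 t=23 v=4: → [20,27); WM=24
i=11 t=21 v=2: DROP (t<24-2); WM=24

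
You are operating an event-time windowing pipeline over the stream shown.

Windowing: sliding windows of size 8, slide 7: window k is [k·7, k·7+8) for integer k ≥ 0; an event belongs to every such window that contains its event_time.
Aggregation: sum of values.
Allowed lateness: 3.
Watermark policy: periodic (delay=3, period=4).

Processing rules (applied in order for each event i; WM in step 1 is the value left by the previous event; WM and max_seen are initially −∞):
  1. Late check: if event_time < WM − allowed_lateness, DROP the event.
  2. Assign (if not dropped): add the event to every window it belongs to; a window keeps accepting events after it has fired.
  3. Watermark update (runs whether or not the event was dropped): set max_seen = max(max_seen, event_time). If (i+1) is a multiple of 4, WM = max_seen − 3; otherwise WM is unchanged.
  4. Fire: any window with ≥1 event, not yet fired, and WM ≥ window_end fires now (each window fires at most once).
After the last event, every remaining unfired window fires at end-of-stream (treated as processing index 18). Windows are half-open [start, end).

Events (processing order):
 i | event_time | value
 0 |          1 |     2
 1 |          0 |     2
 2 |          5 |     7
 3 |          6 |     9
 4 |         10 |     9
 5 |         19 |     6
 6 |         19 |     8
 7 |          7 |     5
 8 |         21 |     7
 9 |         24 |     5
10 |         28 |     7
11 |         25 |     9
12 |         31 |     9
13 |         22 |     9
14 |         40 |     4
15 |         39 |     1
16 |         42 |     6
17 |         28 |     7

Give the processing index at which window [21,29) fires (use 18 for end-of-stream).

i=0 t=1 v=2: → [0,8); WM=−∞
i=1 t=0 v=2: → [0,8); WM=−∞
i=2 t=5 v=7: → [0,8); WM=−∞
i=3 t=6 v=9: → [0,8); WM=3
i=4 t=10 v=9: → [7,15); WM=3
i=5 t=19 v=6: → [14,22); WM=3
i=6 t=19 v=8: → [14,22); WM=3
i=7 t=7 v=5: → [7,15),[0,8); WM=16; [0,8) fires=25 [7,15) fires=14
i=8 t=21 v=7: → [21,29),[14,22); WM=16
i=9 t=24 v=5: → [21,29); WM=16
i=10 t=28 v=7: → [28,36),[21,29); WM=16
i=11 t=25 v=9: → [21,29); WM=25; [14,22) fires=21
i=12 t=31 v=9: → [28,36); WM=25
i=13 t=22 v=9: → [21,29); WM=25
i=14 t=40 v=4: → [35,43); WM=25
i=15 t=39 v=1: → [35,43); WM=37; [21,29) fires=37 [28,36) fires=16
i=16 t=42 v=6: → [42,50),[35,43); WM=37
i=17 t=28 v=7: DROP (t<37-3); WM=37

15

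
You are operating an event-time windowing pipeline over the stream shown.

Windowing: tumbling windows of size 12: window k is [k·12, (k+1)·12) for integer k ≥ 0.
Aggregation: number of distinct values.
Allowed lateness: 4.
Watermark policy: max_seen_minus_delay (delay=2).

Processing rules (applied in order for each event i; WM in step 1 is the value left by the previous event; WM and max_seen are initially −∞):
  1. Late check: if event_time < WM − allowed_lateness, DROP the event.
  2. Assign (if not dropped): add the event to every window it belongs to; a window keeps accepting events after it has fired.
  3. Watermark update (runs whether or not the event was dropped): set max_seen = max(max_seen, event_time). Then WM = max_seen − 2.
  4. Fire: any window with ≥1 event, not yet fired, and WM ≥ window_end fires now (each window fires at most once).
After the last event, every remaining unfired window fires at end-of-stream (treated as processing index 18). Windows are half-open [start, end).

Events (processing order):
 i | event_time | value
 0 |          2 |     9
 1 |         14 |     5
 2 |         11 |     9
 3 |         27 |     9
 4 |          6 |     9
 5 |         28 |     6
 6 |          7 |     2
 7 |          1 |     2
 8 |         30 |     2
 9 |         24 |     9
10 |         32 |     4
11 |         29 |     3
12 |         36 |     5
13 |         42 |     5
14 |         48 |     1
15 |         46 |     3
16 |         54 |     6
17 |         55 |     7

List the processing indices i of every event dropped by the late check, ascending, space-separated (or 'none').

4 6 7

i=0 t=2 v=9: → [0,12); WM=0
i=1 t=14 v=5: → [12,24); WM=12; [0,12) fires=1
i=2 t=11 v=9: → [0,12); WM=12
i=3 t=27 v=9: → [24,36); WM=25; [12,24) fires=1
i=4 t=6 v=9: DROP (t<25-4); WM=25
i=5 t=28 v=6: → [24,36); WM=26
i=6 t=7 v=2: DROP (t<26-4); WM=26
i=7 t=1 v=2: DROP (t<26-4); WM=26
i=8 t=30 v=2: → [24,36); WM=28
i=9 t=24 v=9: → [24,36); WM=28
i=10 t=32 v=4: → [24,36); WM=30
i=11 t=29 v=3: → [24,36); WM=30
i=12 t=36 v=5: → [36,48); WM=34
i=13 t=42 v=5: → [36,48); WM=40; [24,36) fires=5
i=14 t=48 v=1: → [48,60); WM=46
i=15 t=46 v=3: → [36,48); WM=46
i=16 t=54 v=6: → [48,60); WM=52; [36,48) fires=2
i=17 t=55 v=7: → [48,60); WM=53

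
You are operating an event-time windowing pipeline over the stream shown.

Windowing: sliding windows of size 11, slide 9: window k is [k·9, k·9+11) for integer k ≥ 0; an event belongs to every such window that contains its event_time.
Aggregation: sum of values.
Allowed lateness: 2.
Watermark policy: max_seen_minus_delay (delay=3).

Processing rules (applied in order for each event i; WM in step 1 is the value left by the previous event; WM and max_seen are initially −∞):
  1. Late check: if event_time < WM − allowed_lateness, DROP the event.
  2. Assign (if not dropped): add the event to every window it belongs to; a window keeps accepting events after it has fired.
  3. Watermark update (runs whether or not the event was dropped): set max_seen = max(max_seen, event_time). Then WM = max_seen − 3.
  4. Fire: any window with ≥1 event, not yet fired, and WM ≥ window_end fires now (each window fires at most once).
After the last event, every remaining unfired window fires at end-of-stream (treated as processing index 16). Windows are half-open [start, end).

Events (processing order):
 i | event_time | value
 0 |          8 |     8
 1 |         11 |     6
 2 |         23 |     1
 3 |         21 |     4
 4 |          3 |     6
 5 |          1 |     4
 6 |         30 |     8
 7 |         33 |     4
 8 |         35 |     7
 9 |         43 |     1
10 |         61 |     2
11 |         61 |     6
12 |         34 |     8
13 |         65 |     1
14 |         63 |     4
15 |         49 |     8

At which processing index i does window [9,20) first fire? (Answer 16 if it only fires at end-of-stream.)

i=0 t=8 v=8: → [0,11); WM=5
i=1 t=11 v=6: → [9,20); WM=8
i=2 t=23 v=1: → [18,29); WM=20; [0,11) fires=8 [9,20) fires=6
i=3 t=21 v=4: → [18,29); WM=20
i=4 t=3 v=6: DROP (t<20-2); WM=20
i=5 t=1 v=4: DROP (t<20-2); WM=20
i=6 t=30 v=8: → [27,38); WM=27
i=7 t=33 v=4: → [27,38); WM=30; [18,29) fires=5
i=8 t=35 v=7: → [27,38); WM=32
i=9 t=43 v=1: → [36,47); WM=40; [27,38) fires=19
i=10 t=61 v=2: → [54,65); WM=58; [36,47) fires=1
i=11 t=61 v=6: → [54,65); WM=58
i=12 t=34 v=8: DROP (t<58-2); WM=58
i=13 t=65 v=1: → [63,74); WM=62
i=14 t=63 v=4: → [63,74),[54,65); WM=62
i=15 t=49 v=8: DROP (t<62-2); WM=62

2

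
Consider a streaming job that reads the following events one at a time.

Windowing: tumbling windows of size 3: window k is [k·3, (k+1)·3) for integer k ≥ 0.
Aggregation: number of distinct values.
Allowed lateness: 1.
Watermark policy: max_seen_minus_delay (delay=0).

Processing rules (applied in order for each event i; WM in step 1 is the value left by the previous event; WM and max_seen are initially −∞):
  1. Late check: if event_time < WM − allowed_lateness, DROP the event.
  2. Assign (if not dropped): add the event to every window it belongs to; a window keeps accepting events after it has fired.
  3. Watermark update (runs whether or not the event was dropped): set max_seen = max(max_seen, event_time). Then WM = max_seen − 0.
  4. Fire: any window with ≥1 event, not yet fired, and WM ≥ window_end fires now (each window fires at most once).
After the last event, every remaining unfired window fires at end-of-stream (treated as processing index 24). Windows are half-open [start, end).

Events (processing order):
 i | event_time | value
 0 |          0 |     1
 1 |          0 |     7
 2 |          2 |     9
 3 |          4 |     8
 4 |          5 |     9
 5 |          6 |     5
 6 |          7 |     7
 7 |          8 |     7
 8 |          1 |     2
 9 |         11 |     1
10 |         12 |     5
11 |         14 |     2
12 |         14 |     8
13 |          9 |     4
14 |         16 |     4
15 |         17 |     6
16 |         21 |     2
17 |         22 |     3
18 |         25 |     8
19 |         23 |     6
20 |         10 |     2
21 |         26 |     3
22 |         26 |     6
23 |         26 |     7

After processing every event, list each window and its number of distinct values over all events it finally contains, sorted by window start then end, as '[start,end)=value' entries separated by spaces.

i=0 t=0 v=1: → [0,3); WM=0
i=1 t=0 v=7: → [0,3); WM=0
i=2 t=2 v=9: → [0,3); WM=2
i=3 t=4 v=8: → [3,6); WM=4; [0,3) fires=3
i=4 t=5 v=9: → [3,6); WM=5
i=5 t=6 v=5: → [6,9); WM=6; [3,6) fires=2
i=6 t=7 v=7: → [6,9); WM=7
i=7 t=8 v=7: → [6,9); WM=8
i=8 t=1 v=2: DROP (t<8-1); WM=8
i=9 t=11 v=1: → [9,12); WM=11; [6,9) fires=2
i=10 t=12 v=5: → [12,15); WM=12; [9,12) fires=1
i=11 t=14 v=2: → [12,15); WM=14
i=12 t=14 v=8: → [12,15); WM=14
i=13 t=9 v=4: DROP (t<14-1); WM=14
i=14 t=16 v=4: → [15,18); WM=16; [12,15) fires=3
i=15 t=17 v=6: → [15,18); WM=17
i=16 t=21 v=2: → [21,24); WM=21; [15,18) fires=2
i=17 t=22 v=3: → [21,24); WM=22
i=18 t=25 v=8: → [24,27); WM=25; [21,24) fires=2
i=19 t=23 v=6: DROP (t<25-1); WM=25
i=20 t=10 v=2: DROP (t<25-1); WM=25
i=21 t=26 v=3: → [24,27); WM=26
i=22 t=26 v=6: → [24,27); WM=26
i=23 t=26 v=7: → [24,27); WM=26

[0,3)=3 [3,6)=2 [6,9)=2 [9,12)=1 [12,15)=3 [15,18)=2 [21,24)=2 [24,27)=4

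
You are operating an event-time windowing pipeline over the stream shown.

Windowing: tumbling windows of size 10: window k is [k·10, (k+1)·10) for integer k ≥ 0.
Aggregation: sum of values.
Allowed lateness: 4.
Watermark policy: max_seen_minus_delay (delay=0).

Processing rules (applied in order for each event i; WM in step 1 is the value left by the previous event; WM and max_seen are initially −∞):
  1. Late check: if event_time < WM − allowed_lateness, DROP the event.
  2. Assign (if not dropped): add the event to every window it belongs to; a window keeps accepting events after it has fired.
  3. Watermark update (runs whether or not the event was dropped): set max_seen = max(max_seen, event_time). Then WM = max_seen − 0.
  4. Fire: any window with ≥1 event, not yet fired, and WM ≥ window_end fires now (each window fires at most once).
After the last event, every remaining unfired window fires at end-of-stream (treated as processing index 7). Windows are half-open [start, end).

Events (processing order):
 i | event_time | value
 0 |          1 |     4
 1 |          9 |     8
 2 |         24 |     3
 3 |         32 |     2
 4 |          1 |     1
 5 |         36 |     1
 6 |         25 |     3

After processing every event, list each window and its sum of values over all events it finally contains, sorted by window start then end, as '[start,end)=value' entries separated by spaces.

i=0 t=1 v=4: → [0,10); WM=1
i=1 t=9 v=8: → [0,10); WM=9
i=2 t=24 v=3: → [20,30); WM=24; [0,10) fires=12
i=3 t=32 v=2: → [30,40); WM=32; [20,30) fires=3
i=4 t=1 v=1: DROP (t<32-4); WM=32
i=5 t=36 v=1: → [30,40); WM=36
i=6 t=25 v=3: DROP (t<36-4); WM=36

[0,10)=12 [20,30)=3 [30,40)=3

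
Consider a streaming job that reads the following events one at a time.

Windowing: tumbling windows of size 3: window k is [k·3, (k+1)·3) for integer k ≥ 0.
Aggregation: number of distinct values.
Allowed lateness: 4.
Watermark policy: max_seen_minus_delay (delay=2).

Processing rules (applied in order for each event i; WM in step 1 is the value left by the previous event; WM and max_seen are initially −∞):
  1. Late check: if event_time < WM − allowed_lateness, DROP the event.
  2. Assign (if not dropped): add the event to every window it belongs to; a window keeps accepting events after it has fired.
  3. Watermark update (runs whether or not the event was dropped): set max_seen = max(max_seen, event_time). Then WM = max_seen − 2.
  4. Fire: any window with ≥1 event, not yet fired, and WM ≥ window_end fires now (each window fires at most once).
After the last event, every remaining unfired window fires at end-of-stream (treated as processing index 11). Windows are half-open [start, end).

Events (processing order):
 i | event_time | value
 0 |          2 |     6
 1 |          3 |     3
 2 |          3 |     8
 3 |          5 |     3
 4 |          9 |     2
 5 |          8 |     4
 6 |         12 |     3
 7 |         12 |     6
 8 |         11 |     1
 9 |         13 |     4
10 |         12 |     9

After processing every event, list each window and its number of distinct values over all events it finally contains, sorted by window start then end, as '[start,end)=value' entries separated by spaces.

[0,3)=1 [3,6)=2 [6,9)=1 [9,12)=2 [12,15)=4

i=0 t=2 v=6: → [0,3); WM=0
i=1 t=3 v=3: → [3,6); WM=1
i=2 t=3 v=8: → [3,6); WM=1
i=3 t=5 v=3: → [3,6); WM=3; [0,3) fires=1
i=4 t=9 v=2: → [9,12); WM=7; [3,6) fires=2
i=5 t=8 v=4: → [6,9); WM=7
i=6 t=12 v=3: → [12,15); WM=10; [6,9) fires=1
i=7 t=12 v=6: → [12,15); WM=10
i=8 t=11 v=1: → [9,12); WM=10
i=9 t=13 v=4: → [12,15); WM=11
i=10 t=12 v=9: → [12,15); WM=11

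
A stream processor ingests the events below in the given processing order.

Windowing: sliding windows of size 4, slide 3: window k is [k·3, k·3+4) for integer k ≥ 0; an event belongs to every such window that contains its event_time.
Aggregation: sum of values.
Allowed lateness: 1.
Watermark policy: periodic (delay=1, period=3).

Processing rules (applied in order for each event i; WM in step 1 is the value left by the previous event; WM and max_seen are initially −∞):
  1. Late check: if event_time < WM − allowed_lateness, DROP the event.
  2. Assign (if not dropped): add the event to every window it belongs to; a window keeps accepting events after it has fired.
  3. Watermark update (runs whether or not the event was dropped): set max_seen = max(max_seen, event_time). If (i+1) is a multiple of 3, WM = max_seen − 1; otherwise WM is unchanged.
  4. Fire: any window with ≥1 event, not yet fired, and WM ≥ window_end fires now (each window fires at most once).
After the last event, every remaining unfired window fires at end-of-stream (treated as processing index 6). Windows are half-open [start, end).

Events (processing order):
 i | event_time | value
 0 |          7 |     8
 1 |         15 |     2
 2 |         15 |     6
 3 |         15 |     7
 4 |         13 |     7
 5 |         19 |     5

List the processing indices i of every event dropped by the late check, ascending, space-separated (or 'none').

i=0 t=7 v=8: → [6,10); WM=−∞
i=1 t=15 v=2: → [15,19),[12,16); WM=−∞
i=2 t=15 v=6: → [15,19),[12,16); WM=14; [6,10) fires=8
i=3 t=15 v=7: → [15,19),[12,16); WM=14
i=4 t=13 v=7: → [12,16); WM=14
i=5 t=19 v=5: → [18,22); WM=18; [12,16) fires=22

none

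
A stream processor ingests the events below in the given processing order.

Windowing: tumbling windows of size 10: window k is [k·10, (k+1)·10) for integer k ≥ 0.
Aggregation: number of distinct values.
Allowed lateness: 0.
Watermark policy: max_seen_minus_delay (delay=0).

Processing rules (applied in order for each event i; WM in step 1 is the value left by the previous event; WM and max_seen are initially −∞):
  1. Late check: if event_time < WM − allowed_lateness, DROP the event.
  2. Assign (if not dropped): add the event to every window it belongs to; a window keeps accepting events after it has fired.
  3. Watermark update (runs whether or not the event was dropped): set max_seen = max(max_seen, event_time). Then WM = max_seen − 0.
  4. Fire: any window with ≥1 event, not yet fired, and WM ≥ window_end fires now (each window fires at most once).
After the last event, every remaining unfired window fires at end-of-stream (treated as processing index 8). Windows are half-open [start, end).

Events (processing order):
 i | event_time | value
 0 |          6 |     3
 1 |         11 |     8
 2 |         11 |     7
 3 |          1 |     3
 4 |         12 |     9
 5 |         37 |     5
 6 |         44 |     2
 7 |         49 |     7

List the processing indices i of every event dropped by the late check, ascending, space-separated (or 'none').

3

i=0 t=6 v=3: → [0,10); WM=6
i=1 t=11 v=8: → [10,20); WM=11; [0,10) fires=1
i=2 t=11 v=7: → [10,20); WM=11
i=3 t=1 v=3: DROP (t<11-0); WM=11
i=4 t=12 v=9: → [10,20); WM=12
i=5 t=37 v=5: → [30,40); WM=37; [10,20) fires=3
i=6 t=44 v=2: → [40,50); WM=44; [30,40) fires=1
i=7 t=49 v=7: → [40,50); WM=49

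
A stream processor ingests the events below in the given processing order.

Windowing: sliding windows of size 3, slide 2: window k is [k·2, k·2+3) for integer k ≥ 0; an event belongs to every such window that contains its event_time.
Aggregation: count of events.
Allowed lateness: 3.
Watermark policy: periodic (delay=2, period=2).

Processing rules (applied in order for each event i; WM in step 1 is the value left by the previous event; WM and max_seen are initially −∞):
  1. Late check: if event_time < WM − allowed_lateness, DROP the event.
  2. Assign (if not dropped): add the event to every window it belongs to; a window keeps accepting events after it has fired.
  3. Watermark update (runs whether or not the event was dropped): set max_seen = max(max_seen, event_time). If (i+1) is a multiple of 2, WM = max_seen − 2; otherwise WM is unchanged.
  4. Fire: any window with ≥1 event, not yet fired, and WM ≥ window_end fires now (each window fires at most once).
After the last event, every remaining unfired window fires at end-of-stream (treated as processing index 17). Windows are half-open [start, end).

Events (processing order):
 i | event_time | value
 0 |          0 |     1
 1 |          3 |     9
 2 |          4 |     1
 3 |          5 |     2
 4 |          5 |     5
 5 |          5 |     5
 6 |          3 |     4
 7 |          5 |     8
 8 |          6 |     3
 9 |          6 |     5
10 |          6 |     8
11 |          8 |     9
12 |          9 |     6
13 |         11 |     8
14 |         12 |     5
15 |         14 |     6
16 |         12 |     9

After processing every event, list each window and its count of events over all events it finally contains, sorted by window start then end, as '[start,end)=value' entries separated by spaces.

[0,3)=1 [2,5)=3 [4,7)=8 [6,9)=4 [8,11)=2 [10,13)=3 [12,15)=3 [14,17)=1

i=0 t=0 v=1: → [0,3); WM=−∞
i=1 t=3 v=9: → [2,5); WM=1
i=2 t=4 v=1: → [4,7),[2,5); WM=1
i=3 t=5 v=2: → [4,7); WM=3; [0,3) fires=1
i=4 t=5 v=5: → [4,7); WM=3
i=5 t=5 v=5: → [4,7); WM=3
i=6 t=3 v=4: → [2,5); WM=3
i=7 t=5 v=8: → [4,7); WM=3
i=8 t=6 v=3: → [6,9),[4,7); WM=3
i=9 t=6 v=5: → [6,9),[4,7); WM=4
i=10 t=6 v=8: → [6,9),[4,7); WM=4
i=11 t=8 v=9: → [8,11),[6,9); WM=6; [2,5) fires=3
i=12 t=9 v=6: → [8,11); WM=6
i=13 t=11 v=8: → [10,13); WM=9; [4,7) fires=8 [6,9) fires=4
i=14 t=12 v=5: → [12,15),[10,13); WM=9
i=15 t=14 v=6: → [14,17),[12,15); WM=12; [8,11) fires=2
i=16 t=12 v=9: → [12,15),[10,13); WM=12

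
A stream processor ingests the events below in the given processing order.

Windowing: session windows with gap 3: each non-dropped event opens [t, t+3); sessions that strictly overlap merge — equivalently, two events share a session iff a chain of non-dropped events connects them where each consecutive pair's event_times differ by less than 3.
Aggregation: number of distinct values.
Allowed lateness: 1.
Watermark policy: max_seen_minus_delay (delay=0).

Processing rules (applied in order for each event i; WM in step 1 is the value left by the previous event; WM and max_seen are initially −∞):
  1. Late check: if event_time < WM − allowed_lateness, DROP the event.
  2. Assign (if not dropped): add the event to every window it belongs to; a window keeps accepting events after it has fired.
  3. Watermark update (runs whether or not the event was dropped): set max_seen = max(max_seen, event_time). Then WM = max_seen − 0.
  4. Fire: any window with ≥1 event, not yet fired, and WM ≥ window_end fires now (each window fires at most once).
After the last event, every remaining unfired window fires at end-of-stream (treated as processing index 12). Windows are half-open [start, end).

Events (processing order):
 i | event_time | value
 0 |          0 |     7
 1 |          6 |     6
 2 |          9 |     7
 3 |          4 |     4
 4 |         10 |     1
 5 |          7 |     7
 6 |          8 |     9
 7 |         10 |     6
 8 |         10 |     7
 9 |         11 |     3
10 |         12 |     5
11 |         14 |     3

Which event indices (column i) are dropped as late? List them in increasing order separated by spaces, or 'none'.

3 5 6

i=0 t=0 v=7: → [0,3); WM=0
i=1 t=6 v=6: → [6,9); WM=6
i=2 t=9 v=7: → [9,12); WM=9
i=3 t=4 v=4: DROP (t<9-1); WM=9
i=4 t=10 v=1: → [9,13); WM=10
i=5 t=7 v=7: DROP (t<10-1); WM=10
i=6 t=8 v=9: DROP (t<10-1); WM=10
i=7 t=10 v=6: → [9,13); WM=10
i=8 t=10 v=7: → [9,13); WM=10
i=9 t=11 v=3: → [9,14); WM=11
i=10 t=12 v=5: → [9,15); WM=12
i=11 t=14 v=3: → [9,17); WM=14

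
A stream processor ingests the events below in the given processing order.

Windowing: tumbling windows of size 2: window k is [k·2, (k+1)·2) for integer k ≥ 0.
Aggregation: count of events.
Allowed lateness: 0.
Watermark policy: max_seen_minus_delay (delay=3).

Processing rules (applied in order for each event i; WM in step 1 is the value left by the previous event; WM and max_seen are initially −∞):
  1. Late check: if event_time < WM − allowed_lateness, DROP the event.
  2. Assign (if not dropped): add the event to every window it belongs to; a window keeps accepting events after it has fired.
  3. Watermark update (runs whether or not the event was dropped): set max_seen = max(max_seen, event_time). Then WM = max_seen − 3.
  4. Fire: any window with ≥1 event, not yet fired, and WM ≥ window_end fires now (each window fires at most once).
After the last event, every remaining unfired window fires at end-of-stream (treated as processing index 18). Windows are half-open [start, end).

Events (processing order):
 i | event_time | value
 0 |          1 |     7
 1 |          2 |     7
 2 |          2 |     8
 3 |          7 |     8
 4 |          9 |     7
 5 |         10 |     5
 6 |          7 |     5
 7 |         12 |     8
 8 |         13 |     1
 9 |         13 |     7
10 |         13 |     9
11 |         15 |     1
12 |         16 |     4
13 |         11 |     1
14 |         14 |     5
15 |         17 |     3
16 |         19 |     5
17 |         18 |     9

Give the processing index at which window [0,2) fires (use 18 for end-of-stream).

3

i=0 t=1 v=7: → [0,2); WM=-2
i=1 t=2 v=7: → [2,4); WM=-1
i=2 t=2 v=8: → [2,4); WM=-1
i=3 t=7 v=8: → [6,8); WM=4; [0,2) fires=1 [2,4) fires=2
i=4 t=9 v=7: → [8,10); WM=6
i=5 t=10 v=5: → [10,12); WM=7
i=6 t=7 v=5: → [6,8); WM=7
i=7 t=12 v=8: → [12,14); WM=9; [6,8) fires=2
i=8 t=13 v=1: → [12,14); WM=10; [8,10) fires=1
i=9 t=13 v=7: → [12,14); WM=10
i=10 t=13 v=9: → [12,14); WM=10
i=11 t=15 v=1: → [14,16); WM=12; [10,12) fires=1
i=12 t=16 v=4: → [16,18); WM=13
i=13 t=11 v=1: DROP (t<13-0); WM=13
i=14 t=14 v=5: → [14,16); WM=13
i=15 t=17 v=3: → [16,18); WM=14; [12,14) fires=4
i=16 t=19 v=5: → [18,20); WM=16; [14,16) fires=2
i=17 t=18 v=9: → [18,20); WM=16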